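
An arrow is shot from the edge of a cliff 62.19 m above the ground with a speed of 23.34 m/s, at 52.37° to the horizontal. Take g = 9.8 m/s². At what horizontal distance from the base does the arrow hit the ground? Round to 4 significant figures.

84.32 m

Components: v_x = 23.34 cos 52.37° = 14.250 m/s, v_y = 23.34 sin 52.37° = 18.485 m/s.
Vertical: 0 = 62.19 + 18.485 t − ½(9.8) t² ⇒ 4.900 t² − 18.485 t − 62.19 = 0.
t = [18.485 + √(341.70 + 1218.9)] / 9.800 = 5.9173 s.
Horizontal: R = v_x · t = 14.250 × 5.9173 = 84.32 m.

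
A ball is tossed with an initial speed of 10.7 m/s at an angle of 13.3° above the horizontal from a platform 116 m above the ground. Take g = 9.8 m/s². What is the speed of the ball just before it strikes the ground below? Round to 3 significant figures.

48.9 m/s

v_x = 10.7 cos 13.3° = 10.41 m/s is unchanged throughout.
For the vertical component, v_y² = v_y0² + 2 g h = (2.462)² + 2×9.8×116 = 2280, so |v_y| = 47.75 m/s.
Impact speed = √(v_x² + v_y²) = √(108.4 + 2280) = 48.9 m/s.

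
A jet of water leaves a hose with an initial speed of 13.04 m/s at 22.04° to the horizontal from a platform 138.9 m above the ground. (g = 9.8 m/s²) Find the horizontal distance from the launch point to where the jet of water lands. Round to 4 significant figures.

Components: v_x = 13.04 cos 22.04° = 12.087 m/s, v_y = 13.04 sin 22.04° = 4.8933 m/s.
Vertical: 0 = 138.9 + 4.8933 t − ½(9.8) t² ⇒ 4.900 t² − 4.8933 t − 138.9 = 0.
t = [4.8933 + √(23.944 + 2722.4)] / 9.800 = 5.8468 s.
Horizontal: R = v_x · t = 12.087 × 5.8468 = 70.67 m.

70.67 m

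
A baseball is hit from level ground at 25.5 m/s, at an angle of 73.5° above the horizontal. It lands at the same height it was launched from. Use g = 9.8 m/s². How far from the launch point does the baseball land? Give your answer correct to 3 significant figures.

For level ground, R = v₀² sin(2θ) / g.
sin(2 × 73.5°) = sin 147.0° = 0.5446.
R = (25.5)² × 0.5446 / 9.8 = 36.1 m.

36.1 m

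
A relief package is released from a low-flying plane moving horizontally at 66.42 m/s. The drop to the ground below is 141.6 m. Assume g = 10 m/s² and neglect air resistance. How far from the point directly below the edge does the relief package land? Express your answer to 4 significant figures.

353.5 m

Initial vertical velocity is zero, so the fall time comes from h = ½ g t²: t = √(2 × 141.6 / 10) = 5.3217 s.
Horizontal motion is uniform at 66.42 m/s, so x = 66.42 × 5.3217 = 353.5 m.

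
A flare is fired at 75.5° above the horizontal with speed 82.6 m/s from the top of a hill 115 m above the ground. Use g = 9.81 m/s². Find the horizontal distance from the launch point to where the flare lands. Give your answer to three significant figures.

365 m

Components: v_x = 82.6 cos 75.5° = 20.68 m/s, v_y = 82.6 sin 75.5° = 79.97 m/s.
Vertical: 0 = 115 + 79.97 t − ½(9.81) t² ⇒ 4.905 t² − 79.97 t − 115 = 0.
t = [79.97 + √(6395 + 2256)] / 9.810 = 17.63 s.
Horizontal: R = v_x · t = 20.68 × 17.63 = 365 m.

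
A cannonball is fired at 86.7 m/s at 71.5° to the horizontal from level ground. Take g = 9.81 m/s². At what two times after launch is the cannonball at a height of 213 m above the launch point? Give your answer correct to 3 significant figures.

v_y0 = 86.7 sin 71.5° = 82.22 m/s.
Set y = v_y0 t − ½ g t² = 213: 4.905 t² − 82.22 t + 213 = 0.
t = [82.22 ± √(6760 − 4179)] / 9.81 = (82.22 ± 50.80) / 9.81, giving t = 3.20 s or t = 13.6 s.
So the cannonball is at 213 m at t = 3.20 s (rising) and t = 13.6 s (falling).

3.20 s and 13.6 s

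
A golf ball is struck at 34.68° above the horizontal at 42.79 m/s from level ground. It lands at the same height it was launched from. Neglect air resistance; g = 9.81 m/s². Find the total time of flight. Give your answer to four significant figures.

Vertical component: v_y = 42.79 sin 34.68° = 24.347 m/s.
For a projectile landing at launch height, time of flight is t = 2 v_y / g = 2 × 24.347 / 9.81 = 4.964 s.

4.964 s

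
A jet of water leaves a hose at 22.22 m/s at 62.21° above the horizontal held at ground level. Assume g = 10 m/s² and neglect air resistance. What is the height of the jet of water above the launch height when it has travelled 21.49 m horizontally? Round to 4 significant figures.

v_x = 22.22 cos 62.21° = 10.360 m/s, v_y0 = 22.22 sin 62.21° = 19.657 m/s.
Time to reach x = 21.49 m: t = x / v_x = 21.49 / 10.360 = 2.0743 s.
y = v_y0 t − ½ g t² = 19.657×2.0743 − 5.000×2.0743² = 19.26 m.

19.26 m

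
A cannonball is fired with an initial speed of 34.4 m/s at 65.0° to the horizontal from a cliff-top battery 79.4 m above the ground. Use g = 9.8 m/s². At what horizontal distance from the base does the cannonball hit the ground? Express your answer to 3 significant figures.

Components: v_x = 34.4 cos 65.0° = 14.54 m/s, v_y = 34.4 sin 65.0° = 31.18 m/s.
Vertical: 0 = 79.4 + 31.18 t − ½(9.8) t² ⇒ 4.900 t² − 31.18 t − 79.4 = 0.
t = [31.18 + √(972.2 + 1556)] / 9.800 = 8.312 s.
Horizontal: R = v_x · t = 14.54 × 8.312 = 121 m.

121 m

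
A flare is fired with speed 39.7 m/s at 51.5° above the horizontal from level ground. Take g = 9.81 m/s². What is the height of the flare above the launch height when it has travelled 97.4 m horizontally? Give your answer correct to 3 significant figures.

46.3 m

v_x = 39.7 cos 51.5° = 24.71 m/s, v_y0 = 39.7 sin 51.5° = 31.07 m/s.
Time to reach x = 97.4 m: t = x / v_x = 97.4 / 24.71 = 3.942 s.
y = v_y0 t − ½ g t² = 31.07×3.942 − 4.905×3.942² = 46.3 m.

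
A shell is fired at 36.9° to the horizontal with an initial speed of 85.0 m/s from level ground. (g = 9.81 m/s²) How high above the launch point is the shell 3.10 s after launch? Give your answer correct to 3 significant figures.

v_y0 = 85.0 sin 36.9° = 51.04 m/s.
y(t) = v_y0 t − ½ g t² = 51.04×3.10 − 4.905×3.10² = 111 m.

111 m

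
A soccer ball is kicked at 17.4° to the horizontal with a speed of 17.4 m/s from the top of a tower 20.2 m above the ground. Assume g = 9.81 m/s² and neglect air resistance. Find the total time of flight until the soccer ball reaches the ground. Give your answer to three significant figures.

2.63 s

Vertical component: v_y = 17.4 sin 17.4° = 5.203 m/s.
Taking up as positive with launch at y = 20.2 m, landing at y = 0: 0 = 20.2 + 5.203 t − ½(9.81) t².
Solving 4.905 t² − 5.203 t − 20.2 = 0 gives t = [5.203 + √(5.203² + 4·4.905·20.2)] / 9.810 = 2.63 s.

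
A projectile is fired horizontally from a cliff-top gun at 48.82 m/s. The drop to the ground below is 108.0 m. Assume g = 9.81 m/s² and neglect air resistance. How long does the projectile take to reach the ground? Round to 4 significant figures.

The horizontal speed doesn't affect the fall. With v_y0 = 0, h = ½ g t².
t = √(2 × 108.0 / 9.81) = √22.018 = 4.692 s.

4.692 s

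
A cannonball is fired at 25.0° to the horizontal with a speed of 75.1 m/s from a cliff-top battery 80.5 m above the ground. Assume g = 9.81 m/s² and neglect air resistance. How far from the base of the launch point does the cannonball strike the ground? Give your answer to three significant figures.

Components: v_x = 75.1 cos 25.0° = 68.06 m/s, v_y = 75.1 sin 25.0° = 31.74 m/s.
Vertical: 0 = 80.5 + 31.74 t − ½(9.81) t² ⇒ 4.905 t² − 31.74 t − 80.5 = 0.
t = [31.74 + √(1007 + 1579)] / 9.810 = 8.419 s.
Horizontal: R = v_x · t = 68.06 × 8.419 = 573 m.

573 m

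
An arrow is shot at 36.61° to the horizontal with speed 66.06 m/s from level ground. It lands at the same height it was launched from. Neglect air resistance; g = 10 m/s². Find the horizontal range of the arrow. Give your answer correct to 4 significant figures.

417.8 m

For level ground, R = v₀² sin(2θ) / g.
sin(2 × 36.61°) = sin 73.220° = 0.9574.
R = (66.06)² × 0.9574 / 10 = 417.8 m.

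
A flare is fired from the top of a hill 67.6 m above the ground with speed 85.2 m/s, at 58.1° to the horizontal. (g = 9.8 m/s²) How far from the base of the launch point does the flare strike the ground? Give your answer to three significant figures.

Components: v_x = 85.2 cos 58.1° = 45.02 m/s, v_y = 85.2 sin 58.1° = 72.33 m/s.
Vertical: 0 = 67.6 + 72.33 t − ½(9.8) t² ⇒ 4.900 t² − 72.33 t − 67.6 = 0.
t = [72.33 + √(5232 + 1325)] / 9.800 = 15.64 s.
Horizontal: R = v_x · t = 45.02 × 15.64 = 704 m.

704 m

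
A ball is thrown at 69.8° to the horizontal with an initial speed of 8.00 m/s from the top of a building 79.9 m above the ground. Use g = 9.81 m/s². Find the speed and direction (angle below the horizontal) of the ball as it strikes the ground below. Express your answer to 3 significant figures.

40.4 m/s at 86.1° below the horizontal

v_x = 8.00 cos 69.8° = 2.762 m/s (constant).
|v_y| at impact = √((7.508)² + 2×9.81×79.9) = 40.30 m/s.
Speed = √(2.762² + 40.30²) = 40.4 m/s; angle = arctan(40.30/2.762) = 86.1° below horizontal.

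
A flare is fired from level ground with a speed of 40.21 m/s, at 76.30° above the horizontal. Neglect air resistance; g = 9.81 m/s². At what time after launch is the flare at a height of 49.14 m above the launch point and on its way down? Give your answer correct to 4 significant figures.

v_y0 = 40.21 sin 76.30° = 39.066 m/s.
Set y = v_y0 t − ½ g t² = 49.14: 4.905 t² − 39.066 t + 49.14 = 0.
t = [39.066 ± √(1526.2 − 964.13)] / 9.81 = (39.066 ± 23.708) / 9.81, giving t = 1.566 s or t = 6.399 s.
On the way down corresponds to the larger root: t = 6.399 s.

6.399 s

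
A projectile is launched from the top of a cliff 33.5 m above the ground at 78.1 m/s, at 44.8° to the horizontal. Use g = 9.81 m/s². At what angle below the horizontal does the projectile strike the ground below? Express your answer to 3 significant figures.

47.6°

v_x = 78.1 cos 44.8° = 55.42 m/s.
At impact |v_y| = √(v_y0² + 2 g h) = √(55.03² + 2×9.81×33.5) = 60.71 m/s.
Angle below horizontal = arctan(|v_y| / v_x) = arctan(60.71 / 55.42) = 47.6°.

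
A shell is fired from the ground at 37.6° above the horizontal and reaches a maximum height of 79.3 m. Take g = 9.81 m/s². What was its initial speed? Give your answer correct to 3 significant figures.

64.6 m/s

At maximum height v_y = 0, so (v₀ sin θ)² = 2 g H.
v₀ sin 37.6° = √(2 × 9.81 × 79.3) = 39.44 m/s.
v₀ = 39.44 / sin 37.6° = 39.44 / 0.6101 = 64.6 m/s.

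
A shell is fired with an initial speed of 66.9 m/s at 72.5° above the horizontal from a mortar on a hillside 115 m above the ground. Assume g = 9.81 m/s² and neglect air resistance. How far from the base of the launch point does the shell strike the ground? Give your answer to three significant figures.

294 m

Components: v_x = 66.9 cos 72.5° = 20.12 m/s, v_y = 66.9 sin 72.5° = 63.80 m/s.
Vertical: 0 = 115 + 63.80 t − ½(9.81) t² ⇒ 4.905 t² − 63.80 t − 115 = 0.
t = [63.80 + √(4070 + 2256)] / 9.810 = 14.61 s.
Horizontal: R = v_x · t = 20.12 × 14.61 = 294 m.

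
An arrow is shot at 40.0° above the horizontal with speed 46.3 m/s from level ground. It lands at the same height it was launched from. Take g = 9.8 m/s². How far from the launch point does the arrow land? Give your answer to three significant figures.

215 m

Components: v_x = 46.3 cos 40.0° = 35.47 m/s, v_y = 46.3 sin 40.0° = 29.76 m/s.
Time of flight (same landing height): t = 2 v_y / g = 2 × 29.76 / 9.8 = 6.073 s.
Range: R = v_x · t = 35.47 × 6.073 = 215 m.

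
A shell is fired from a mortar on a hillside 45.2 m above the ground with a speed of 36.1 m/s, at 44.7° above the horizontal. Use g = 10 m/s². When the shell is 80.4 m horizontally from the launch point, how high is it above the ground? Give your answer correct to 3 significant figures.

v_x = 36.1 cos 44.7° = 25.66 m/s, v_y0 = 36.1 sin 44.7° = 25.39 m/s.
Time to reach x = 80.4 m: t = x / v_x = 80.4 / 25.66 = 3.133 s.
y = 45.2 + v_y0 t − ½ g t² = 45.2 + 25.39×3.133 − 5.000×3.133² = 75.7 m.

75.7 m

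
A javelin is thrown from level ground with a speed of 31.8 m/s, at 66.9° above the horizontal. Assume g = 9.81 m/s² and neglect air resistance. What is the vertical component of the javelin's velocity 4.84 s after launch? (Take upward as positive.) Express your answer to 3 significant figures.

Initial vertical component: v_y0 = 31.8 sin 66.9° = 29.25 m/s.
v_y(t) = v_y0 − g t = 29.25 − 9.81 × 4.84 = -18.2 m/s.

-18.2 m/s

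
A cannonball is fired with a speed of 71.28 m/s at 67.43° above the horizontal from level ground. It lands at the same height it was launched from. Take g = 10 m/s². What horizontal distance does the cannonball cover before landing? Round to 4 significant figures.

Components: v_x = 71.28 cos 67.43° = 27.358 m/s, v_y = 71.28 sin 67.43° = 65.821 m/s.
Time of flight (same landing height): t = 2 v_y / g = 2 × 65.821 / 10 = 13.164 s.
Range: R = v_x · t = 27.358 × 13.164 = 360.1 m.

360.1 m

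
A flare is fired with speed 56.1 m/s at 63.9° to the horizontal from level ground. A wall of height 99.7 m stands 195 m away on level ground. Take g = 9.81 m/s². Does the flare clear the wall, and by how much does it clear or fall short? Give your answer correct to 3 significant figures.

v_x = 56.1 cos 63.9° = 24.68 m/s; v_y0 = 56.1 sin 63.9° = 50.38 m/s.
Time to reach the wall: t = 195 / 24.68 = 7.901 s.
Height at that point: y = 50.38×7.901 − 4.905×7.901² = 91.85 m.
That is 99.7 − 91.85 = 7.85 m below the top of the wall, so the flare does not clear it.

No — it falls 7.85 m short of clearing the wall.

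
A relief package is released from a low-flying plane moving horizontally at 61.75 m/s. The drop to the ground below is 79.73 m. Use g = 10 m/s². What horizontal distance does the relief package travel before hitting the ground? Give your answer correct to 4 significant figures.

Initial vertical velocity is zero, so the fall time comes from h = ½ g t²: t = √(2 × 79.73 / 10) = 3.9932 s.
Horizontal motion is uniform at 61.75 m/s, so x = 61.75 × 3.9932 = 246.6 m.

246.6 m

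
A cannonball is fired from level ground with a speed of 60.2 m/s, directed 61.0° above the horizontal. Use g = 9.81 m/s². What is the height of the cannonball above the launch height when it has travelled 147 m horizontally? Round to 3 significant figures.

v_x = 60.2 cos 61.0° = 29.19 m/s, v_y0 = 60.2 sin 61.0° = 52.65 m/s.
Time to reach x = 147 m: t = x / v_x = 147 / 29.19 = 5.036 s.
y = v_y0 t − ½ g t² = 52.65×5.036 − 4.905×5.036² = 141 m.

141 m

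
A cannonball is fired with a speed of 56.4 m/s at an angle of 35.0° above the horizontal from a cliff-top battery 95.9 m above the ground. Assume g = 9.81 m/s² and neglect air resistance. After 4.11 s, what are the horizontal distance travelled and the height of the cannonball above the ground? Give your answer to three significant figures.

v_x = 56.4 cos 35.0° = 46.20 m/s; v_y0 = 56.4 sin 35.0° = 32.35 m/s.
x = v_x t = 46.20 × 4.11 = 190 m.
y = 95.9 + v_y0 t − ½ g t² = 146 m.

x = 190 m, y = 146 m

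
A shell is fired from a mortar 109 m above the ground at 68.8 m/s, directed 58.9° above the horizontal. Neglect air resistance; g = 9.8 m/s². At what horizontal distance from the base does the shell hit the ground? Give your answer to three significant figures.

Components: v_x = 68.8 cos 58.9° = 35.54 m/s, v_y = 68.8 sin 58.9° = 58.91 m/s.
Vertical: 0 = 109 + 58.91 t − ½(9.8) t² ⇒ 4.900 t² − 58.91 t − 109 = 0.
t = [58.91 + √(3470 + 2136)] / 9.800 = 13.65 s.
Horizontal: R = v_x · t = 35.54 × 13.65 = 485 m.

485 m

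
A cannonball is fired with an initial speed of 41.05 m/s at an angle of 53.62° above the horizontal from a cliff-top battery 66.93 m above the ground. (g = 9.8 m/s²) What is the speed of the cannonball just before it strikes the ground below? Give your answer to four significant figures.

v_x = 41.05 cos 53.62° = 24.348 m/s is unchanged throughout.
For the vertical component, v_y² = v_y0² + 2 g h = (33.049)² + 2×9.8×66.93 = 2404.1, so |v_y| = 49.032 m/s.
Impact speed = √(v_x² + v_y²) = √(592.83 + 2404.1) = 54.74 m/s.

54.74 m/s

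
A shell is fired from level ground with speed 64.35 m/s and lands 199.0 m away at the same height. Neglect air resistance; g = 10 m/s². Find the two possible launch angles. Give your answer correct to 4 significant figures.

14.36° and 75.64°

Level-ground range: R = v₀² sin(2θ)/g ⇒ sin 2θ = R g / v₀² = 199.0×10/64.35² = 0.4806.
2θ = arcsin(0.4806) = 28.725° or 180° − 28.725° = 151.275°.
So θ = 14.36° or θ = 75.64°.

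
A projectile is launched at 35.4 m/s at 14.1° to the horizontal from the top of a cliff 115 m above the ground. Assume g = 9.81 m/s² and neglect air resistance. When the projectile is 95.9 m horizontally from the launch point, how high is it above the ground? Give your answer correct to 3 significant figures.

v_x = 35.4 cos 14.1° = 34.33 m/s, v_y0 = 35.4 sin 14.1° = 8.624 m/s.
Time to reach x = 95.9 m: t = x / v_x = 95.9 / 34.33 = 2.793 s.
y = 115 + v_y0 t − ½ g t² = 115 + 8.624×2.793 − 4.905×2.793² = 101 m.

101 m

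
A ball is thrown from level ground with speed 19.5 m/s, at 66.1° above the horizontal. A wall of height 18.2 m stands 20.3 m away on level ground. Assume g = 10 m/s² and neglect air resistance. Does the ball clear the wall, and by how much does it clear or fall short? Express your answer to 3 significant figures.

No — it falls 5.40 m short of clearing the wall.

v_x = 19.5 cos 66.1° = 7.900 m/s; v_y0 = 19.5 sin 66.1° = 17.83 m/s.
Time to reach the wall: t = 20.3 / 7.900 = 2.570 s.
Height at that point: y = 17.83×2.570 − 5.000×2.570² = 12.80 m.
That is 18.2 − 12.80 = 5.40 m below the top of the wall, so the ball does not clear it.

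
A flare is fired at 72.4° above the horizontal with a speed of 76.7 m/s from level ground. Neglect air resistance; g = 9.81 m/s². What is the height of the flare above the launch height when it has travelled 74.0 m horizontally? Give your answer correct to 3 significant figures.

183 m

v_x = 76.7 cos 72.4° = 23.19 m/s, v_y0 = 76.7 sin 72.4° = 73.11 m/s.
Time to reach x = 74.0 m: t = x / v_x = 74.0 / 23.19 = 3.191 s.
y = v_y0 t − ½ g t² = 73.11×3.191 − 4.905×3.191² = 183 m.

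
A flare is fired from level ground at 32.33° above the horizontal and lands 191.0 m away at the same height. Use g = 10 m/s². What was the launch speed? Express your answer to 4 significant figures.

On level ground, R = v₀² sin(2θ) / g, so v₀ = √(R g / sin 2θ).
sin(2 × 32.33°) = 0.9038.
v₀ = √(191.0 × 10 / 0.9038) = √2113.3 = 45.97 m/s.

45.97 m/s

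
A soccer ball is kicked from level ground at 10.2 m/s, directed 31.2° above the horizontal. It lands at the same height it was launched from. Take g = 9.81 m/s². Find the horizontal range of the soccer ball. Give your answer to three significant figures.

For level ground, R = v₀² sin(2θ) / g.
sin(2 × 31.2°) = sin 62.40° = 0.8862.
R = (10.2)² × 0.8862 / 9.81 = 9.40 m.

9.40 m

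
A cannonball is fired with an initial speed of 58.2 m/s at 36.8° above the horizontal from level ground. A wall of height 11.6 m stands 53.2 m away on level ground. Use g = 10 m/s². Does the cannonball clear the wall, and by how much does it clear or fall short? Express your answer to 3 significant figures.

Yes — it clears the wall by 21.7 m.

v_x = 58.2 cos 36.8° = 46.60 m/s; v_y0 = 58.2 sin 36.8° = 34.86 m/s.
Time to reach the wall: t = 53.2 / 46.60 = 1.142 s.
Height at that point: y = 34.86×1.142 − 5.000×1.142² = 33.29 m.
That is 33.29 − 11.6 = 21.7 m above the top of the wall, so the cannonball clears it.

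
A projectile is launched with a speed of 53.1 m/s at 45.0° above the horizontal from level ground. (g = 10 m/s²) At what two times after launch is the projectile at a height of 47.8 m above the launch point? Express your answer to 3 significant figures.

1.62 s and 5.89 s

v_y0 = 53.1 sin 45.0° = 37.55 m/s.
Set y = v_y0 t − ½ g t² = 47.8: 5.000 t² − 37.55 t + 47.8 = 0.
t = [37.55 ± √(1410 − 956.0)] / 10 = (37.55 ± 21.31) / 10, giving t = 1.62 s or t = 5.89 s.
So the projectile is at 47.8 m at t = 1.62 s (rising) and t = 5.89 s (falling).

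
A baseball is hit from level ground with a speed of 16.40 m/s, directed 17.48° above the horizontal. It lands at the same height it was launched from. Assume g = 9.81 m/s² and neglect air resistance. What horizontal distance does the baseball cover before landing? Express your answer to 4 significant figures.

15.71 m

For level ground, R = v₀² sin(2θ) / g.
sin(2 × 17.48°) = sin 34.960° = 0.5730.
R = (16.40)² × 0.5730 / 9.81 = 15.71 m.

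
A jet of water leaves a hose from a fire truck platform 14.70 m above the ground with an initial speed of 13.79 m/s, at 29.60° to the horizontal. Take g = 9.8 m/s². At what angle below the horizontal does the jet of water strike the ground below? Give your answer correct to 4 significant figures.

v_x = 13.79 cos 29.60° = 11.990 m/s.
At impact |v_y| = √(v_y0² + 2 g h) = √(6.8115² + 2×9.8×14.70) = 18.290 m/s.
Angle below horizontal = arctan(|v_y| / v_x) = arctan(18.290 / 11.990) = 56.75°.

56.75°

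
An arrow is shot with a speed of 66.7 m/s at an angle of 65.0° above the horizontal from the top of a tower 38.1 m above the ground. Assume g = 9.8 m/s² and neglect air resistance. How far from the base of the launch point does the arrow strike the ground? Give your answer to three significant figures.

365 m

Components: v_x = 66.7 cos 65.0° = 28.19 m/s, v_y = 66.7 sin 65.0° = 60.45 m/s.
Vertical: 0 = 38.1 + 60.45 t − ½(9.8) t² ⇒ 4.900 t² − 60.45 t − 38.1 = 0.
t = [60.45 + √(3654 + 746.8)] / 9.800 = 12.94 s.
Horizontal: R = v_x · t = 28.19 × 12.94 = 365 m.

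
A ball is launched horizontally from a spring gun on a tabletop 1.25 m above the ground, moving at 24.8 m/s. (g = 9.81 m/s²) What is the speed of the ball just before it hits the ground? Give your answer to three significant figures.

Fall time: t = √(2 × 1.25 / 9.81) = 0.5048 s.
At impact: v_x = 24.8 m/s (unchanged), v_y = g t = 9.81 × 0.5048 = 4.952 m/s.
Speed = √(v_x² + v_y²) = √(615.0 + 24.52) = 25.3 m/s.

25.3 m/s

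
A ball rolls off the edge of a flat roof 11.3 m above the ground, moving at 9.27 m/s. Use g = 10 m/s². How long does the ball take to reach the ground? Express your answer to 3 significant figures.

1.50 s

The horizontal speed doesn't affect the fall. With v_y0 = 0, h = ½ g t².
t = √(2 × 11.3 / 10) = √2.260 = 1.50 s.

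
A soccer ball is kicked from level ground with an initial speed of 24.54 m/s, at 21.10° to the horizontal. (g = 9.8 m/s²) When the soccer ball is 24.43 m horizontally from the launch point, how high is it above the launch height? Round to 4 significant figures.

3.848 m

v_x = 24.54 cos 21.10° = 22.895 m/s, v_y0 = 24.54 sin 21.10° = 8.8343 m/s.
Time to reach x = 24.43 m: t = x / v_x = 24.43 / 22.895 = 1.0670 s.
y = v_y0 t − ½ g t² = 8.8343×1.0670 − 4.900×1.0670² = 3.848 m.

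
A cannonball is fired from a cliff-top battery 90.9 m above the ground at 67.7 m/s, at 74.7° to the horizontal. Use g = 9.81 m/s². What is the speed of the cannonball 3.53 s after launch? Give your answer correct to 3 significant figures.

35.5 m/s

v_x = 67.7 cos 74.7° = 17.86 m/s (constant).
v_y(t) = 67.7 sin 74.7° − g t = 65.30 − 9.81 × 3.53 = 30.67 m/s.
Speed = √(v_x² + v_y²) = √(319.0 + 940.6) = 35.5 m/s.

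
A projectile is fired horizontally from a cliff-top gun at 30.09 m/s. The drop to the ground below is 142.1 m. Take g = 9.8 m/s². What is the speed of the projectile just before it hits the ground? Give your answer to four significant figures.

Fall time: t = √(2 × 142.1 / 9.8) = 5.3852 s.
At impact: v_x = 30.09 m/s (unchanged), v_y = g t = 9.8 × 5.3852 = 52.775 m/s.
Speed = √(v_x² + v_y²) = √(905.41 + 2785.2) = 60.75 m/s.

60.75 m/s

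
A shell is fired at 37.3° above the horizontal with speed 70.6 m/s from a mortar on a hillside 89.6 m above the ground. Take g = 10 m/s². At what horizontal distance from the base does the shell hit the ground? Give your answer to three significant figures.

Components: v_x = 70.6 cos 37.3° = 56.16 m/s, v_y = 70.6 sin 37.3° = 42.78 m/s.
Vertical: 0 = 89.6 + 42.78 t − ½(10) t² ⇒ 5.000 t² − 42.78 t − 89.6 = 0.
t = [42.78 + √(1830 + 1792)] / 10.00 = 10.30 s.
Horizontal: R = v_x · t = 56.16 × 10.30 = 578 m.

578 m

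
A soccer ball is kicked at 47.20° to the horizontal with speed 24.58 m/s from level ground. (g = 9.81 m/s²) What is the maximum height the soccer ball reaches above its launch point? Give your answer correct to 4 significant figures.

Vertical component of launch velocity: v_y = 24.58 sin 47.20° = 18.035 m/s.
At the highest point the vertical velocity is zero, so v_y² = 2 g h_max.
h_max = (18.035)² / (2 × 9.81) = 325.26 / 19.62 = 16.58 m.

16.58 m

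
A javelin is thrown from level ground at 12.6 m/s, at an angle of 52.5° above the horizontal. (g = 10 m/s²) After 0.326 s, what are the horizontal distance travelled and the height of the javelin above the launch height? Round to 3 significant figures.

x = 2.50 m, y = 2.73 m

v_x = 12.6 cos 52.5° = 7.670 m/s; v_y0 = 12.6 sin 52.5° = 9.996 m/s.
x = v_x t = 7.670 × 0.326 = 2.50 m.
y = v_y0 t − ½ g t² = 9.996×0.326 − 5.000×0.326² = 2.73 m.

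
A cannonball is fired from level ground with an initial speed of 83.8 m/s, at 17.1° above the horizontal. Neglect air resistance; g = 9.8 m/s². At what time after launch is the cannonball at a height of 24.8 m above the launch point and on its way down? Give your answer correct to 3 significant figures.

3.64 s

v_y0 = 83.8 sin 17.1° = 24.64 m/s.
Set y = v_y0 t − ½ g t² = 24.8: 4.900 t² − 24.64 t + 24.8 = 0.
t = [24.64 ± √(607.1 − 486.1)] / 9.8 = (24.64 ± 11.00) / 9.8, giving t = 1.39 s or t = 3.64 s.
On the way down corresponds to the larger root: t = 3.64 s.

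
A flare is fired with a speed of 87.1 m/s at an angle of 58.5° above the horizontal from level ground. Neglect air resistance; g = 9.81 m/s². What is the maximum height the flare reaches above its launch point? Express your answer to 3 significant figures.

281 m

Vertical component of launch velocity: v_y = 87.1 sin 58.5° = 74.26 m/s.
At the highest point the vertical velocity is zero, so v_y² = 2 g h_max.
h_max = (74.26)² / (2 × 9.81) = 5515 / 19.62 = 281 m.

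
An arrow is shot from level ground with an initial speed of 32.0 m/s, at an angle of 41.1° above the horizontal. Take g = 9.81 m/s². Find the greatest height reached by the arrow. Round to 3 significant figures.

22.6 m

Vertical component of launch velocity: v_y = 32.0 sin 41.1° = 21.04 m/s.
At the highest point the vertical velocity is zero, so v_y² = 2 g h_max.
h_max = (21.04)² / (2 × 9.81) = 442.7 / 19.62 = 22.6 m.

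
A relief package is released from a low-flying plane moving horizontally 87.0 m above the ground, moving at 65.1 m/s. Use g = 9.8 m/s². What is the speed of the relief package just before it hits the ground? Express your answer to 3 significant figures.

77.1 m/s

Fall time: t = √(2 × 87.0 / 9.8) = 4.214 s.
At impact: v_x = 65.1 m/s (unchanged), v_y = g t = 9.8 × 4.214 = 41.30 m/s.
Speed = √(v_x² + v_y²) = √(4238 + 1706) = 77.1 m/s.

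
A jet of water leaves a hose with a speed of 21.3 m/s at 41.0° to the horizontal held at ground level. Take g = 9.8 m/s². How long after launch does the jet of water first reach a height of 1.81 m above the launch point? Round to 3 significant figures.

v_y0 = 21.3 sin 41.0° = 13.97 m/s.
Set y = v_y0 t − ½ g t² = 1.81: 4.900 t² − 13.97 t + 1.81 = 0.
t = [13.97 ± √(195.2 − 35.48)] / 9.8 = (13.97 ± 12.64) / 9.8, giving t = 0.136 s or t = 2.72 s.
The jet of water is on the way up at the first time, so t = 0.136 s.

0.136 s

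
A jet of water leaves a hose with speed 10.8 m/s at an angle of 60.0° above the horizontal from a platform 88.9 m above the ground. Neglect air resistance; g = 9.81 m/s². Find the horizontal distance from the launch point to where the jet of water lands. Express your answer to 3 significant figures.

Components: v_x = 10.8 cos 60.0° = 5.400 m/s, v_y = 10.8 sin 60.0° = 9.353 m/s.
Vertical: 0 = 88.9 + 9.353 t − ½(9.81) t² ⇒ 4.905 t² − 9.353 t − 88.9 = 0.
t = [9.353 + √(87.48 + 1744)] / 9.810 = 5.316 s.
Horizontal: R = v_x · t = 5.400 × 5.316 = 28.7 m.

28.7 m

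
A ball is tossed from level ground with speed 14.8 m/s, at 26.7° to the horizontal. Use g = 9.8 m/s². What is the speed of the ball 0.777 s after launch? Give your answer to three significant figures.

v_x = 14.8 cos 26.7° = 13.22 m/s (constant).
v_y(t) = 14.8 sin 26.7° − g t = 6.650 − 9.8 × 0.777 = -0.9646 m/s.
Speed = √(v_x² + v_y²) = √(174.8 + 0.9305) = 13.3 m/s.

13.3 m/s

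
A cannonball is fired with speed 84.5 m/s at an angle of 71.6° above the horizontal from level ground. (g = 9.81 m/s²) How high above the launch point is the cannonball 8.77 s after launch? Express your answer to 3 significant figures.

v_y0 = 84.5 sin 71.6° = 80.18 m/s.
y(t) = v_y0 t − ½ g t² = 80.18×8.77 − 4.905×8.77² = 326 m.

326 m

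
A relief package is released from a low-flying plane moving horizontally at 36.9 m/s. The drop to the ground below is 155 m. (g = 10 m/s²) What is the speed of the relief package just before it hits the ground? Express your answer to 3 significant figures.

66.8 m/s

Fall time: t = √(2 × 155 / 10) = 5.568 s.
At impact: v_x = 36.9 m/s (unchanged), v_y = g t = 10 × 5.568 = 55.68 m/s.
Speed = √(v_x² + v_y²) = √(1362 + 3100) = 66.8 m/s.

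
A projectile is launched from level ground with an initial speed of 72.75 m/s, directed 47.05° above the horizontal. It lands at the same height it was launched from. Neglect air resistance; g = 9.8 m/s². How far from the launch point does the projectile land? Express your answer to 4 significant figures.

Components: v_x = 72.75 cos 47.05° = 49.569 m/s, v_y = 72.75 sin 47.05° = 53.249 m/s.
Time of flight (same landing height): t = 2 v_y / g = 2 × 53.249 / 9.8 = 10.867 s.
Range: R = v_x · t = 49.569 × 10.867 = 538.7 m.

538.7 m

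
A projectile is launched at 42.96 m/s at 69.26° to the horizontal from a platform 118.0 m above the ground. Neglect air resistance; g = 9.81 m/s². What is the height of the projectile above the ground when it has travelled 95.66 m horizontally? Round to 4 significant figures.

176.7 m

v_x = 42.96 cos 69.26° = 15.213 m/s, v_y0 = 42.96 sin 69.26° = 40.176 m/s.
Time to reach x = 95.66 m: t = x / v_x = 95.66 / 15.213 = 6.2880 s.
y = 118.0 + v_y0 t − ½ g t² = 118.0 + 40.176×6.2880 − 4.905×6.2880² = 176.7 m.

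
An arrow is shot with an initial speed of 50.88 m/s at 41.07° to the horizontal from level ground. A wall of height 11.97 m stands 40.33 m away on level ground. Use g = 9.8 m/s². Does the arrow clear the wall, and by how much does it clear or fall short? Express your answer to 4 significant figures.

v_x = 50.88 cos 41.07° = 38.359 m/s; v_y0 = 50.88 sin 41.07° = 33.427 m/s.
Time to reach the wall: t = 40.33 / 38.359 = 1.0514 s.
Height at that point: y = 33.427×1.0514 − 4.900×1.0514² = 29.728 m.
That is 29.728 − 11.97 = 17.76 m above the top of the wall, so the arrow clears it.

Yes — it clears the wall by 17.76 m.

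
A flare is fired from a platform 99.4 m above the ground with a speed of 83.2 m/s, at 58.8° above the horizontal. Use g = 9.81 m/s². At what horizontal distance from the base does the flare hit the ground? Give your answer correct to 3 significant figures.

Components: v_x = 83.2 cos 58.8° = 43.10 m/s, v_y = 83.2 sin 58.8° = 71.17 m/s.
Vertical: 0 = 99.4 + 71.17 t − ½(9.81) t² ⇒ 4.905 t² − 71.17 t − 99.4 = 0.
t = [71.17 + √(5065 + 1950)] / 9.810 = 15.79 s.
Horizontal: R = v_x · t = 43.10 × 15.79 = 681 m.

681 m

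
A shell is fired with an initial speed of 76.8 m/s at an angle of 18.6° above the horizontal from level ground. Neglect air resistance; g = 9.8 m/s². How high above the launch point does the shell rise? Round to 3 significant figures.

30.6 m

Vertical component of launch velocity: v_y = 76.8 sin 18.6° = 24.50 m/s.
At the highest point the vertical velocity is zero, so v_y² = 2 g h_max.
h_max = (24.50)² / (2 × 9.8) = 600.2 / 19.60 = 30.6 m.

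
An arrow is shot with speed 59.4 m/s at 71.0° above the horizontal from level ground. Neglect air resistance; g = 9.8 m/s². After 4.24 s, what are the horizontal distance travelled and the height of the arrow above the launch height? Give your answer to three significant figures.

x = 82.0 m, y = 150 m

v_x = 59.4 cos 71.0° = 19.34 m/s; v_y0 = 59.4 sin 71.0° = 56.16 m/s.
x = v_x t = 19.34 × 4.24 = 82.0 m.
y = v_y0 t − ½ g t² = 56.16×4.24 − 4.900×4.24² = 150 m.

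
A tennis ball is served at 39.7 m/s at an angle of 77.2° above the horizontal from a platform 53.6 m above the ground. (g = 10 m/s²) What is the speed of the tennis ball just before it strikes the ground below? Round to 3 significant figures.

v_x = 39.7 cos 77.2° = 8.795 m/s is unchanged throughout.
For the vertical component, v_y² = v_y0² + 2 g h = (38.71)² + 2×10×53.6 = 2570, so |v_y| = 50.70 m/s.
Impact speed = √(v_x² + v_y²) = √(77.35 + 2570) = 51.5 m/s.

51.5 m/s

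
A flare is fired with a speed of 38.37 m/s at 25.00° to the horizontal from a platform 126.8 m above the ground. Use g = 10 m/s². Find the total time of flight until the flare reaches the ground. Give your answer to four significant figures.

Vertical component: v_y = 38.37 sin 25.00° = 16.216 m/s.
Taking up as positive with launch at y = 126.8 m, landing at y = 0: 0 = 126.8 + 16.216 t − ½(10) t².
Solving 5.000 t² − 16.216 t − 126.8 = 0 gives t = [16.216 + √(16.216² + 4·5.000·126.8)] / 10.00 = 6.912 s.

6.912 s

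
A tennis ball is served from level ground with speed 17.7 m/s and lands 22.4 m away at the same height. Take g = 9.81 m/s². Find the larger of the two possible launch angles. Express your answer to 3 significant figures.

67.7°

Level-ground range: R = v₀² sin(2θ)/g ⇒ sin 2θ = R g / v₀² = 22.4×9.81/17.7² = 0.7014.
2θ = arcsin(0.7014) = 44.54° or 180° − 44.54° = 135.46°.
So θ = 22.3° or θ = 67.7°.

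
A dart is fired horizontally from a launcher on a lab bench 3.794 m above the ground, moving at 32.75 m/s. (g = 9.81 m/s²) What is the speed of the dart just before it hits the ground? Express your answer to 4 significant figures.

33.87 m/s

Fall time: t = √(2 × 3.794 / 9.81) = 0.87949 s.
At impact: v_x = 32.75 m/s (unchanged), v_y = g t = 9.81 × 0.87949 = 8.6278 m/s.
Speed = √(v_x² + v_y²) = √(1072.6 + 74.439) = 33.87 m/s.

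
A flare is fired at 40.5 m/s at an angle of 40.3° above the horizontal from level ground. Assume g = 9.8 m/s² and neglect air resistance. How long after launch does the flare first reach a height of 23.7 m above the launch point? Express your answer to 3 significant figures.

v_y0 = 40.5 sin 40.3° = 26.19 m/s.
Set y = v_y0 t − ½ g t² = 23.7: 4.900 t² − 26.19 t + 23.7 = 0.
t = [26.19 ± √(685.9 − 464.5)] / 9.8 = (26.19 ± 14.88) / 9.8, giving t = 1.15 s or t = 4.19 s.
The flare is on the way up at the first time, so t = 1.15 s.

1.15 s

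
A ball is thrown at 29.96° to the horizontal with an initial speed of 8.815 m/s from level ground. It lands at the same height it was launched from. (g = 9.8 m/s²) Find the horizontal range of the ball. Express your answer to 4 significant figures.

Components: v_x = 8.815 cos 29.96° = 7.6371 m/s, v_y = 8.815 sin 29.96° = 4.4022 m/s.
Time of flight (same landing height): t = 2 v_y / g = 2 × 4.4022 / 9.8 = 0.89841 s.
Range: R = v_x · t = 7.6371 × 0.89841 = 6.861 m.

6.861 m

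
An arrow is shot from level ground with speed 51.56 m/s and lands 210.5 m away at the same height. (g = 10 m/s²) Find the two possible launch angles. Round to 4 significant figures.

Level-ground range: R = v₀² sin(2θ)/g ⇒ sin 2θ = R g / v₀² = 210.5×10/51.56² = 0.7918.
2θ = arcsin(0.7918) = 52.354° or 180° − 52.354° = 127.646°.
So θ = 26.18° or θ = 63.82°.

26.18° and 63.82°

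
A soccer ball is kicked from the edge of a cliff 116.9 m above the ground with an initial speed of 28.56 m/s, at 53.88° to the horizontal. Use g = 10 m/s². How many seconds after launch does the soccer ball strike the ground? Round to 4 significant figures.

Vertical component: v_y = 28.56 sin 53.88° = 23.070 m/s.
Taking up as positive with launch at y = 116.9 m, landing at y = 0: 0 = 116.9 + 23.070 t − ½(10) t².
Solving 5.000 t² − 23.070 t − 116.9 = 0 gives t = [23.070 + √(23.070² + 4·5.000·116.9)] / 10.00 = 7.664 s.

7.664 s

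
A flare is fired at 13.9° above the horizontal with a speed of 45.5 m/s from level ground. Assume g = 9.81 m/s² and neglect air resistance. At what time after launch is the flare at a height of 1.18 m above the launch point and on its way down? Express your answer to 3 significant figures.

2.11 s

v_y0 = 45.5 sin 13.9° = 10.93 m/s.
Set y = v_y0 t − ½ g t² = 1.18: 4.905 t² − 10.93 t + 1.18 = 0.
t = [10.93 ± √(119.5 − 23.15)] / 9.81 = (10.93 ± 9.816) / 9.81, giving t = 0.114 s or t = 2.11 s.
On the way down corresponds to the larger root: t = 2.11 s.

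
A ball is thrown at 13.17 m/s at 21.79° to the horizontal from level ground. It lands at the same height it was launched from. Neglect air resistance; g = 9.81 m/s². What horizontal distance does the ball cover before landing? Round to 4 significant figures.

12.19 m

Components: v_x = 13.17 cos 21.79° = 12.229 m/s, v_y = 13.17 sin 21.79° = 4.8888 m/s.
Time of flight (same landing height): t = 2 v_y / g = 2 × 4.8888 / 9.81 = 0.99670 s.
Range: R = v_x · t = 12.229 × 0.99670 = 12.19 m.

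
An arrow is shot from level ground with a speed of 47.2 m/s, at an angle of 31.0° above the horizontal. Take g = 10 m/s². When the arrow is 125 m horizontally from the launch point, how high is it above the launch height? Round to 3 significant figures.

v_x = 47.2 cos 31.0° = 40.46 m/s, v_y0 = 47.2 sin 31.0° = 24.31 m/s.
Time to reach x = 125 m: t = x / v_x = 125 / 40.46 = 3.089 s.
y = v_y0 t − ½ g t² = 24.31×3.089 − 5.000×3.089² = 27.4 m.

27.4 m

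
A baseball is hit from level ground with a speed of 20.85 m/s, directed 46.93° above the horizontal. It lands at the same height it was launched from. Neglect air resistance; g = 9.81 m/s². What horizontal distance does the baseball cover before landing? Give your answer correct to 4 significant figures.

Components: v_x = 20.85 cos 46.93° = 14.238 m/s, v_y = 20.85 sin 46.93° = 15.231 m/s.
Time of flight (same landing height): t = 2 v_y / g = 2 × 15.231 / 9.81 = 3.1052 s.
Range: R = v_x · t = 14.238 × 3.1052 = 44.21 m.

44.21 m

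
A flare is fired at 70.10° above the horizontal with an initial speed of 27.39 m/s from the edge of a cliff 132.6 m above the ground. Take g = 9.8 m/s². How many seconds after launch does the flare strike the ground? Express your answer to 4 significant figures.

Vertical component: v_y = 27.39 sin 70.10° = 25.754 m/s.
Taking up as positive with launch at y = 132.6 m, landing at y = 0: 0 = 132.6 + 25.754 t − ½(9.8) t².
Solving 4.900 t² − 25.754 t − 132.6 = 0 gives t = [25.754 + √(25.754² + 4·4.900·132.6)] / 9.800 = 8.456 s.

8.456 s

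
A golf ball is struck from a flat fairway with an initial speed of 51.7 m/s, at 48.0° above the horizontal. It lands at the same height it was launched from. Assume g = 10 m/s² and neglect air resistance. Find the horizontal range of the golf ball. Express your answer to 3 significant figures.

For level ground, R = v₀² sin(2θ) / g.
sin(2 × 48.0°) = sin 96.00° = 0.9945.
R = (51.7)² × 0.9945 / 10 = 266 m.

266 m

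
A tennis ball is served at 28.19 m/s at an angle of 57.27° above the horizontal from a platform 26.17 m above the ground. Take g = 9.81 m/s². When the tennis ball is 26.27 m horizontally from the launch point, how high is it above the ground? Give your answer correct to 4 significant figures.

v_x = 28.19 cos 57.27° = 15.242 m/s, v_y0 = 28.19 sin 57.27° = 23.714 m/s.
Time to reach x = 26.27 m: t = x / v_x = 26.27 / 15.242 = 1.7235 s.
y = 26.17 + v_y0 t − ½ g t² = 26.17 + 23.714×1.7235 − 4.905×1.7235² = 52.47 m.

52.47 m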